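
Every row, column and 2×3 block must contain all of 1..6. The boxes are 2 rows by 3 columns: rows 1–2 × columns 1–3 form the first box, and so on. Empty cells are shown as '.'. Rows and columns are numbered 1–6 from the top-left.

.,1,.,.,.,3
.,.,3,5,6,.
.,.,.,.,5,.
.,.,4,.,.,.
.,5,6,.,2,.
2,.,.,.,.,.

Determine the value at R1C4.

2

R1C5 = 4 (sole candidate).
R2C1 = 4 (sole candidate).
R2C2 = 2 (sole candidate).
R2C6 = 1 (sole candidate).
R5C6 = 4 (sole candidate).
R6C3 = 1 (sole candidate).
R6C5 = 3 (sole candidate).
R1C3 = 5 (sole candidate).
R1C4 = 2: row 1 has {1,3,4,5}; col 4 has {5}; box has {1,3,4,5,6} → only 2 remains.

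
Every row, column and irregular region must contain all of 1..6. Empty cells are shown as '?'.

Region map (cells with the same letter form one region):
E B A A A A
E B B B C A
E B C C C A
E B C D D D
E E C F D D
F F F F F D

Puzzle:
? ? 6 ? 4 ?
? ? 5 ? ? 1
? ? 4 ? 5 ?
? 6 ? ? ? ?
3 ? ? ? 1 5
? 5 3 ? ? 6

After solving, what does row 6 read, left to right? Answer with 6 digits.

453126

row 5, column 3 = 2: row 5 has {1,3,5}; col 3 has {3,4,5,6}; region has {4,5} → only 2 remains.
row 6, column 5 = 2: row 6 has {3,5,6}; col 5 has {1,4,5}; region has {3,5} → only 2 remains.
row 4, column 3 = 1: row 4 has {6}; col 3 has {2,3,4,5,6}; region has {2,4,5} → only 1 remains.
row 4, column 5 = 3: row 4 has {1,6}; col 5 has {1,2,4,5}; region has {1,5,6} → only 3 remains.
row 5, column 2 = 4: row 5 has {1,2,3,5}; col 2 has {5,6}; region has {3} → only 4 remains.
row 5, column 4 = 6: row 5 has {1,2,3,4,5}; col 4 has {}; region has {2,3,5} → only 6 remains.
row 2, column 5 = 6: row 2 has {1,5}; col 5 has {1,2,3,4,5}; region has {1,2,4,5} → only 6 remains.
row 3, column 4 = 3: row 3 has {4,5}; col 4 has {6}; region has {1,2,4,5,6} → only 3 remains.
row 3, column 6 = 2: row 3 has {3,4,5}; col 6 has {1,5,6}; region has {1,4,6} → only 2 remains.
row 4, column 6 = 4: row 4 has {1,3,6}; col 6 has {1,2,5,6}; region has {1,3,5,6} → only 4 remains.
row 1, column 4 = 5: row 1 has {4,6}; col 4 has {3,6}; region has {1,2,4,6} → only 5 remains.
row 1, column 6 = 3: row 1 has {4,5,6}; col 6 has {1,2,4,5,6}; region has {1,2,4,5,6} → only 3 remains.
row 2, column 1 = 2: row 2 has {1,5,6}; col 1 has {3}; region has {3,4} → only 2 remains.
row 2, column 2 = 3: row 2 has {1,2,5,6}; col 2 has {4,5,6}; region has {5,6} → only 3 remains.
row 2, column 4 = 4: row 2 has {1,2,3,5,6}; col 4 has {3,5,6}; region has {3,5,6} → only 4 remains.
row 3, column 2 = 1: row 3 has {2,3,4,5}; col 2 has {3,4,5,6}; region has {3,4,5,6} → only 1 remains.
row 4, column 1 = 5: row 4 has {1,3,4,6}; col 1 has {2,3}; region has {2,3,4} → only 5 remains.
row 4, column 4 = 2: row 4 has {1,3,4,5,6}; col 4 has {3,4,5,6}; region has {1,3,4,5,6} → only 2 remains.
row 6, column 4 = 1: row 6 has {2,3,5,6}; col 4 has {2,3,4,5,6}; region has {2,3,5,6} → only 1 remains.
row 1, column 1 = 1: row 1 has {3,4,5,6}; col 1 has {2,3,5}; region has {2,3,4,5} → only 1 remains.
row 1, column 2 = 2: row 1 has {1,3,4,5,6}; col 2 has {1,3,4,5,6}; region has {1,3,4,5,6} → only 2 remains.
row 3, column 1 = 6: row 3 has {1,2,3,4,5}; col 1 has {1,2,3,5}; region has {1,2,3,4,5} → only 6 remains.
row 6, column 1 = 4: row 6 has {1,2,3,5,6}; col 1 has {1,2,3,5,6}; region has {1,2,3,5,6} → only 4 remains.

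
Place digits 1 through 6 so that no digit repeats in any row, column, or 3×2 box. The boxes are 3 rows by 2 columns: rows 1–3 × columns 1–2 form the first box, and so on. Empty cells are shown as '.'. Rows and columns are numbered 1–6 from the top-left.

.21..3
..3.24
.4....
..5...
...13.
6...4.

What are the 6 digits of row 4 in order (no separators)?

435612

R1C1 = 5: row 1 has {1,2,3}; col 1 has {6}; box has {2,4} → only 5 remains.
R1C5 = 6: row 1 has {1,2,3,5}; col 5 has {2,3,4}; box has {2,3,4} → only 6 remains.
R2C1 = 1: row 2 has {2,3,4}; col 1 has {5,6}; box has {2,4,5} → only 1 remains.
R2C2 = 6: row 2 has {1,2,3,4}; col 2 has {2,4}; box has {1,2,4,5} → only 6 remains.
R2C4 = 5: row 2 has {1,2,3,4,6}; col 4 has {1}; box has {1,3} → only 5 remains.
R3C1 = 3: row 3 has {4}; col 1 has {1,5,6}; box has {1,2,4,5,6} → only 3 remains.
R4C5 = 1: row 4 has {5}; col 5 has {2,3,4,6}; box has {3,4} → only 1 remains.
R5C2 = 5: row 5 has {1,3}; col 2 has {2,4,6}; box has {6} → only 5 remains.
R6C3 = 2: row 6 has {4,6}; col 3 has {1,3,5}; box has {1,5} → only 2 remains.
R6C4 = 3: row 6 has {2,4,6}; col 4 has {1,5}; box has {1,2,5} → only 3 remains.
R6C6 = 5: row 6 has {2,3,4,6}; col 6 has {3,4}; box has {1,3,4} → only 5 remains.
R1C4 = 4: row 1 has {1,2,3,5,6}; col 4 has {1,3,5}; box has {1,3,5} → only 4 remains.
R3C3 = 6: row 3 has {3,4}; col 3 has {1,2,3,5}; box has {1,3,4,5} → only 6 remains.
R3C4 = 2: row 3 has {3,4,6}; col 4 has {1,3,4,5}; box has {1,3,4,5,6} → only 2 remains.
R3C5 = 5: row 3 has {2,3,4,6}; col 5 has {1,2,3,4,6}; box has {2,3,4,6} → only 5 remains.
R3C6 = 1: row 3 has {2,3,4,5,6}; col 6 has {3,4,5}; box has {2,3,4,5,6} → only 1 remains.
R4C2 = 3: row 4 has {1,5}; col 2 has {2,4,5,6}; box has {5,6} → only 3 remains.
R4C4 = 6: row 4 has {1,3,5}; col 4 has {1,2,3,4,5}; box has {1,2,3,5} → only 6 remains.
R4C6 = 2: row 4 has {1,3,5,6}; col 6 has {1,3,4,5}; box has {1,3,4,5} → only 2 remains.
R5C3 = 4: row 5 has {1,3,5}; col 3 has {1,2,3,5,6}; box has {1,2,3,5,6} → only 4 remains.
R5C6 = 6: row 5 has {1,3,4,5}; col 6 has {1,2,3,4,5}; box has {1,2,3,4,5} → only 6 remains.
R6C2 = 1: row 6 has {2,3,4,5,6}; col 2 has {2,3,4,5,6}; box has {3,5,6} → only 1 remains.
R4C1 = 4: row 4 has {1,2,3,5,6}; col 1 has {1,3,5,6}; box has {1,3,5,6} → only 4 remains.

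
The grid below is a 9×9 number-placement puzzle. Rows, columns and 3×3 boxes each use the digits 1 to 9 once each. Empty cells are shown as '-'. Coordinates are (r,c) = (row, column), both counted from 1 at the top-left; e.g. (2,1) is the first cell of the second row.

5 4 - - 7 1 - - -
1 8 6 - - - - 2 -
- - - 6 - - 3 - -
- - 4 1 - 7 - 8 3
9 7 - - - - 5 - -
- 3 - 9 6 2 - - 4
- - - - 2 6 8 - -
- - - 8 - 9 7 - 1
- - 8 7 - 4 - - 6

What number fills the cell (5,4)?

4

(4,5) = 5: row 4 has {1,3,4,7,8}; col 5 has {2,6,7}; box has {1,2,6,7,9} → only 5 remains.
(5,9) = 2: row 5 has {5,7,9}; col 9 has {1,3,4,6}; box has {3,4,5,8} → only 2 remains.
(6,1) = 8: row 6 has {2,3,4,6,9}; col 1 has {1,5,9}; box has {3,4,7,9} → only 8 remains.
(6,7) = 1: row 6 has {2,3,4,6,8,9}; col 7 has {3,5,7,8}; box has {2,3,4,5,8} → only 1 remains.
(6,8) = 7: row 6 has {1,2,3,4,6,8,9}; col 8 has {2,8}; box has {1,2,3,4,5,8} → only 7 remains.
(8,5) = 3: row 8 has {1,7,8,9}; col 5 has {2,5,6,7}; box has {2,4,6,7,8,9} → only 3 remains.
(9,5) = 1: row 9 has {4,6,7,8}; col 5 has {2,3,5,6,7}; box has {2,3,4,6,7,8,9} → only 1 remains.
(5,3) = 1: row 5 has {2,5,7,9}; col 3 has {4,6,8}; box has {3,4,7,8,9} → only 1 remains.
(5,8) = 6: row 5 has {1,2,5,7,9}; col 8 has {2,7,8}; box has {1,2,3,4,5,7,8} → only 6 remains.
(6,3) = 5: row 6 has {1,2,3,4,6,7,8,9}; col 3 has {1,4,6,8}; box has {1,3,4,7,8,9} → only 5 remains.
(7,4) = 5: row 7 has {2,6,8}; col 4 has {1,6,7,8,9}; box has {1,2,3,4,6,7,8,9} → only 5 remains.
(7,9) = 9: row 7 has {2,5,6,8}; col 9 has {1,2,3,4,6}; box has {1,6,7,8} → only 9 remains.
(8,3) = 2: row 8 has {1,3,7,8,9}; col 3 has {1,4,5,6,8}; box has {8} → only 2 remains.
(9,1) = 3: row 9 has {1,4,6,7,8}; col 1 has {1,5,8,9}; box has {2,8} → only 3 remains.
(9,7) = 2: row 9 has {1,3,4,6,7,8}; col 7 has {1,3,5,7,8}; box has {1,6,7,8,9} → only 2 remains.
(9,8) = 5: row 9 has {1,2,3,4,6,7,8}; col 8 has {2,6,7,8}; box has {1,2,6,7,8,9} → only 5 remains.
(1,8) = 9: row 1 has {1,4,5,7}; col 8 has {2,5,6,7,8}; box has {2,3} → only 9 remains.
(1,9) = 8: row 1 has {1,4,5,7,9}; col 9 has {1,2,3,4,6,9}; box has {2,3,9} → only 8 remains.
(2,7) = 4: row 2 has {1,2,6,8}; col 7 has {1,2,3,5,7,8}; box has {2,3,8,9} → only 4 remains.
(3,8) = 1: row 3 has {3,6}; col 8 has {2,5,6,7,8,9}; box has {2,3,4,8,9} → only 1 remains.
(4,7) = 9: row 4 has {1,3,4,5,7,8}; col 7 has {1,2,3,4,5,7,8}; box has {1,2,3,4,5,6,7,8} → only 9 remains.
(7,2) = 1: row 7 has {2,5,6,8,9}; col 2 has {3,4,7,8}; box has {2,3,8} → only 1 remains.
(7,3) = 7: row 7 has {1,2,5,6,8,9}; col 3 has {1,2,4,5,6,8}; box has {1,2,3,8} → only 7 remains.
(8,8) = 4: row 8 has {1,2,3,7,8,9}; col 8 has {1,2,5,6,7,8,9}; box has {1,2,5,6,7,8,9} → only 4 remains.
(9,2) = 9: row 9 has {1,2,3,4,5,6,7,8}; col 2 has {1,3,4,7,8}; box has {1,2,3,7,8} → only 9 remains.
(1,3) = 3: row 1 has {1,4,5,7,8,9}; col 3 has {1,2,4,5,6,7,8}; box has {1,4,5,6,8} → only 3 remains.
(1,4) = 2: row 1 has {1,3,4,5,7,8,9}; col 4 has {1,5,6,7,8,9}; box has {1,6,7} → only 2 remains.
(1,7) = 6: row 1 has {1,2,3,4,5,7,8,9}; col 7 has {1,2,3,4,5,7,8,9}; box has {1,2,3,4,8,9} → only 6 remains.
(2,4) = 3: row 2 has {1,2,4,6,8}; col 4 has {1,2,5,6,7,8,9}; box has {1,2,6,7} → only 3 remains.
(2,5) = 9: row 2 has {1,2,3,4,6,8}; col 5 has {1,2,3,5,6,7}; box has {1,2,3,6,7} → only 9 remains.
(2,6) = 5: row 2 has {1,2,3,4,6,8,9}; col 6 has {1,2,4,6,7,9}; box has {1,2,3,6,7,9} → only 5 remains.
(2,9) = 7: row 2 has {1,2,3,4,5,6,8,9}; col 9 has {1,2,3,4,6,8,9}; box has {1,2,3,4,6,8,9} → only 7 remains.
(3,2) = 2: row 3 has {1,3,6}; col 2 has {1,3,4,7,8,9}; box has {1,3,4,5,6,8} → only 2 remains.
(3,3) = 9: row 3 has {1,2,3,6}; col 3 has {1,2,3,4,5,6,7,8}; box has {1,2,3,4,5,6,8} → only 9 remains.
(3,6) = 8: row 3 has {1,2,3,6,9}; col 6 has {1,2,4,5,6,7,9}; box has {1,2,3,5,6,7,9} → only 8 remains.
(3,9) = 5: row 3 has {1,2,3,6,8,9}; col 9 has {1,2,3,4,6,7,8,9}; box has {1,2,3,4,6,7,8,9} → only 5 remains.
(4,2) = 6: row 4 has {1,3,4,5,7,8,9}; col 2 has {1,2,3,4,7,8,9}; box has {1,3,4,5,7,8,9} → only 6 remains.
(5,4) = 4: row 5 has {1,2,5,6,7,9}; col 4 has {1,2,3,5,6,7,8,9}; box has {1,2,5,6,7,9} → only 4 remains.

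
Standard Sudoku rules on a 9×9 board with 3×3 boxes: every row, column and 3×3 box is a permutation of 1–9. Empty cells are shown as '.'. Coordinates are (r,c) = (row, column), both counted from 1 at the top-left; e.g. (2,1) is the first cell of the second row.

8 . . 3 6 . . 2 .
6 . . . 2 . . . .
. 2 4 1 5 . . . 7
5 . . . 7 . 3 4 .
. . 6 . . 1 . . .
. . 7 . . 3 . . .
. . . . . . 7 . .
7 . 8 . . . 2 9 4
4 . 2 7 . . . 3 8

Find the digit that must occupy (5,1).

2

(3,1) = 3: in row 3, 3 can only go here (every other open cell in that row sees a 3).
(2,9) = 3: in row 2, 3 can only go here (every other open cell in that row sees a 3).
(5,2) = 3: in row 5, 3 can only go here (every other open cell in that row sees a 3).
(5,8) = 7: in row 5, 7 can only go here (every other open cell in that row sees a 7).
(8,5) = 3: in row 8, 3 can only go here (every other open cell in that row sees a 3).
(7,3) = 3: in row 7, 3 can only go here (every other open cell in that row sees a 3).
(8,2) = 1: in row 8, 1 can only go here (every other open cell in that row sees a 1).
(7,1) = 9: row 7 has {3,7}; col 1 has {3,4,5,6,7,8}; box has {1,2,3,4,7,8} → only 9 remains.
(5,1) = 2: row 5 has {1,3,6,7}; col 1 has {3,4,5,6,7,8,9}; box has {3,5,6,7} → only 2 remains.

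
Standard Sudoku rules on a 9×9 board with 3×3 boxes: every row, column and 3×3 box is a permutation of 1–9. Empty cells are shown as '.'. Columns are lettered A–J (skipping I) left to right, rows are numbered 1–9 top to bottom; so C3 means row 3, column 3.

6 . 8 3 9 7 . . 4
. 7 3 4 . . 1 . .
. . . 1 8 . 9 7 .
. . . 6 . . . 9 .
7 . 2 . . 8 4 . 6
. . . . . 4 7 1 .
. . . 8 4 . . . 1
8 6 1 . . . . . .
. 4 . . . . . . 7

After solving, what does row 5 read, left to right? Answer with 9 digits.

B1 = 1 (hidden single in row 1).
A2 = 9 (hidden single in row 2).
J3 = 3 (hidden single in row 3).
F3 = 6 (hidden single in row 3).
H2 = 6 (hidden single in row 2).
J2 = 8 (hidden single in row 2).
E4 = 7 (hidden single in row 4).
E5 = 1: in row 5, 1 can only go here (every other open cell in that row sees a 1).
A4 = 1 (hidden single in row 4).
C4 = 4 (hidden single in row 4).
C3 = 5 (sole candidate).
C9 = 9 (sole candidate).
B3 = 2 (sole candidate).
C6 = 6 (sole candidate).
C7 = 7 (sole candidate).
A3 = 4 (sole candidate).
B6 = 8 (hidden single in row 6).
G4 = 8 (hidden single in row 4).
D6 = 9 (hidden single in row 6).
D5 = 5: row 5 has {1,2,4,6,7,8}; col 4 has {1,3,4,6,8,9}; box has {1,4,6,7,8,9} → only 5 remains.
H5 = 3: row 5 has {1,2,4,5,6,7,8}; col 8 has {1,6,7,9}; box has {1,4,6,7,8,9} → only 3 remains.
D9 = 2 (sole candidate).
B5 = 9: row 5 has {1,2,3,4,5,6,7,8}; col 2 has {1,2,4,6,7,8}; box has {1,2,4,6,7,8} → only 9 remains.

792518436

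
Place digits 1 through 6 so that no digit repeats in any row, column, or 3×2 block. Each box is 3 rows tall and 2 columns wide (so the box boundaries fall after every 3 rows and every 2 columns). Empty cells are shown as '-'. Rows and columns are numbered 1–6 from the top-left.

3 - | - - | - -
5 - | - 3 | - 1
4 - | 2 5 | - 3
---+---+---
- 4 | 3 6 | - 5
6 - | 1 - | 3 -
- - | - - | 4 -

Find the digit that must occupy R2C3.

4

R3C5 = 6: row 3 has {2,3,4,5}; col 5 has {3,4}; box has {1,3} → only 6 remains.
R5C6 = 2: row 5 has {1,3,6}; col 6 has {1,3,5}; box has {3,4,5} → only 2 remains.
R6C3 = 5: row 6 has {4}; col 3 has {1,2,3}; box has {1,3,6} → only 5 remains.
R6C4 = 2: row 6 has {4,5}; col 4 has {3,5,6}; box has {1,3,5,6} → only 2 remains.
R6C6 = 6: row 6 has {2,4,5}; col 6 has {1,2,3,5}; box has {2,3,4,5} → only 6 remains.
R1C6 = 4: row 1 has {3}; col 6 has {1,2,3,5,6}; box has {1,3,6} → only 4 remains.
R2C5 = 2: row 2 has {1,3,5}; col 5 has {3,4,6}; box has {1,3,4,6} → only 2 remains.
R3C2 = 1: row 3 has {2,3,4,5,6}; col 2 has {4}; box has {3,4,5} → only 1 remains.
R4C5 = 1: row 4 has {3,4,5,6}; col 5 has {2,3,4,6}; box has {2,3,4,5,6} → only 1 remains.
R5C2 = 5: row 5 has {1,2,3,6}; col 2 has {1,4}; box has {4,6} → only 5 remains.
R5C4 = 4: row 5 has {1,2,3,5,6}; col 4 has {2,3,5,6}; box has {1,2,3,5,6} → only 4 remains.
R6C1 = 1: row 6 has {2,4,5,6}; col 1 has {3,4,5,6}; box has {4,5,6} → only 1 remains.
R6C2 = 3: row 6 has {1,2,4,5,6}; col 2 has {1,4,5}; box has {1,4,5,6} → only 3 remains.
R1C3 = 6: row 1 has {3,4}; col 3 has {1,2,3,5}; box has {2,3,5} → only 6 remains.
R1C4 = 1: row 1 has {3,4,6}; col 4 has {2,3,4,5,6}; box has {2,3,5,6} → only 1 remains.
R1C5 = 5: row 1 has {1,3,4,6}; col 5 has {1,2,3,4,6}; box has {1,2,3,4,6} → only 5 remains.
R2C2 = 6: row 2 has {1,2,3,5}; col 2 has {1,3,4,5}; box has {1,3,4,5} → only 6 remains.
R2C3 = 4: row 2 has {1,2,3,5,6}; col 3 has {1,2,3,5,6}; box has {1,2,3,5,6} → only 4 remains.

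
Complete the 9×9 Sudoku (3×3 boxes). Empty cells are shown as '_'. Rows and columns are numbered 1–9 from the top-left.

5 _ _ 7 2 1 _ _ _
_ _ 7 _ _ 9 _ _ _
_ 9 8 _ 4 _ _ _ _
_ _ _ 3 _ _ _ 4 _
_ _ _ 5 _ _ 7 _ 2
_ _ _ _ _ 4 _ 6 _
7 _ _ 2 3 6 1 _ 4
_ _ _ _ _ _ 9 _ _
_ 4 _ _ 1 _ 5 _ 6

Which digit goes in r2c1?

r3c4 = 6: row 3 has {4,8,9}; col 4 has {2,3,5,7}; box has {1,2,4,7,9} → only 6 remains.
r4c7 = 8: row 4 has {3,4}; col 7 has {1,5,7,9}; box has {2,4,6,7} → only 8 remains.
r5c6 = 8: row 5 has {2,5,7}; col 6 has {1,4,6,9}; box has {3,4,5} → only 8 remains.
r6c7 = 3: row 6 has {4,6}; col 7 has {1,5,7,8,9}; box has {2,4,6,7,8} → only 3 remains.
r7c8 = 8: row 7 has {1,2,3,4,6,7}; col 8 has {4,6}; box has {1,4,5,6,9} → only 8 remains.
r9c6 = 7: row 9 has {1,4,5,6}; col 6 has {1,4,6,8,9}; box has {1,2,3,6} → only 7 remains.
r2c4 = 8: row 2 has {7,9}; col 4 has {2,3,5,6,7}; box has {1,2,4,6,7,9} → only 8 remains.
r2c5 = 5: row 2 has {7,8,9}; col 5 has {1,2,3,4}; box has {1,2,4,6,7,8,9} → only 5 remains.
r3c6 = 3: row 3 has {4,6,8,9}; col 6 has {1,4,6,7,8,9}; box has {1,2,4,5,6,7,8,9} → only 3 remains.
r3c7 = 2: row 3 has {3,4,6,8,9}; col 7 has {1,3,5,7,8,9}; box has {} → only 2 remains.
r4c6 = 2: row 4 has {3,4,8}; col 6 has {1,3,4,6,7,8,9}; box has {3,4,5,8} → only 2 remains.
r7c2 = 5: row 7 has {1,2,3,4,6,7,8}; col 2 has {4,9}; box has {4,7} → only 5 remains.
r7c3 = 9: row 7 has {1,2,3,4,5,6,7,8}; col 3 has {7,8}; box has {4,5,7} → only 9 remains.
r8c4 = 4: row 8 has {9}; col 4 has {2,3,5,6,7,8}; box has {1,2,3,6,7} → only 4 remains.
r8c5 = 8: row 8 has {4,9}; col 5 has {1,2,3,4,5}; box has {1,2,3,4,6,7} → only 8 remains.
r8c6 = 5: row 8 has {4,8,9}; col 6 has {1,2,3,4,6,7,8,9}; box has {1,2,3,4,6,7,8} → only 5 remains.
r9c4 = 9: row 9 has {1,4,5,6,7}; col 4 has {2,3,4,5,6,7,8}; box has {1,2,3,4,5,6,7,8} → only 9 remains.
r3c1 = 1: row 3 has {2,3,4,6,8,9}; col 1 has {5,7}; box has {5,7,8,9} → only 1 remains.
r6c4 = 1: row 6 has {3,4,6}; col 4 has {2,3,4,5,6,7,8,9}; box has {2,3,4,5,8} → only 1 remains.
r1c9 = 8: in row 1, 8 can only go here (every other open cell in that row sees an 8).
r1c8 = 9: in row 1, 9 can only go here (every other open cell in that row sees a 9).
r5c8 = 1: row 5 has {2,5,7,8}; col 8 has {4,6,8,9}; box has {2,3,4,6,7,8} → only 1 remains.
r2c8 = 3: row 2 has {5,7,8,9}; col 8 has {1,4,6,8,9}; box has {2,8,9} → only 3 remains.
r2c9 = 1: row 2 has {3,5,7,8,9}; col 9 has {2,4,6,8}; box has {2,3,8,9} → only 1 remains.
r9c8 = 2: row 9 has {1,4,5,6,7,9}; col 8 has {1,3,4,6,8,9}; box has {1,4,5,6,8,9} → only 2 remains.
r8c8 = 7: row 8 has {4,5,8,9}; col 8 has {1,2,3,4,6,8,9}; box has {1,2,4,5,6,8,9} → only 7 remains.
r8c9 = 3: row 8 has {4,5,7,8,9}; col 9 has {1,2,4,6,8}; box has {1,2,4,5,6,7,8,9} → only 3 remains.
r9c3 = 3: row 9 has {1,2,4,5,6,7,9}; col 3 has {7,8,9}; box has {4,5,7,9} → only 3 remains.
r3c8 = 5: row 3 has {1,2,3,4,6,8,9}; col 8 has {1,2,3,4,6,7,8,9}; box has {1,2,3,8,9} → only 5 remains.
r3c9 = 7: row 3 has {1,2,3,4,5,6,8,9}; col 9 has {1,2,3,4,6,8}; box has {1,2,3,5,8,9} → only 7 remains.
r9c1 = 8: row 9 has {1,2,3,4,5,6,7,9}; col 1 has {1,5,7}; box has {3,4,5,7,9} → only 8 remains.
r1c2 = 3: in row 1, 3 can only go here (every other open cell in that row sees a 3).
r5c2 = 6: row 5 has {1,2,5,7,8}; col 2 has {3,4,5,9}; box has {} → only 6 remains.
r5c3 = 4: row 5 has {1,2,5,6,7,8}; col 3 has {3,7,8,9}; box has {6} → only 4 remains.
r5c5 = 9: row 5 has {1,2,4,5,6,7,8}; col 5 has {1,2,3,4,5,8}; box has {1,2,3,4,5,8} → only 9 remains.
r6c5 = 7: row 6 has {1,3,4,6}; col 5 has {1,2,3,4,5,8,9}; box has {1,2,3,4,5,8,9} → only 7 remains.
r1c3 = 6: row 1 has {1,2,3,5,7,8,9}; col 3 has {3,4,7,8,9}; box has {1,3,5,7,8,9} → only 6 remains.
r1c7 = 4: row 1 has {1,2,3,5,6,7,8,9}; col 7 has {1,2,3,5,7,8,9}; box has {1,2,3,5,7,8,9} → only 4 remains.
r2c2 = 2: row 2 has {1,3,5,7,8,9}; col 2 has {3,4,5,6,9}; box has {1,3,5,6,7,8,9} → only 2 remains.
r2c7 = 6: row 2 has {1,2,3,5,7,8,9}; col 7 has {1,2,3,4,5,7,8,9}; box has {1,2,3,4,5,7,8,9} → only 6 remains.
r4c1 = 9: row 4 has {2,3,4,8}; col 1 has {1,5,7,8}; box has {4,6} → only 9 remains.
r4c5 = 6: row 4 has {2,3,4,8,9}; col 5 has {1,2,3,4,5,7,8,9}; box has {1,2,3,4,5,7,8,9} → only 6 remains.
r4c9 = 5: row 4 has {2,3,4,6,8,9}; col 9 has {1,2,3,4,6,7,8}; box has {1,2,3,4,6,7,8} → only 5 remains.
r5c1 = 3: row 5 has {1,2,4,5,6,7,8,9}; col 1 has {1,5,7,8,9}; box has {4,6,9} → only 3 remains.
r6c1 = 2: row 6 has {1,3,4,6,7}; col 1 has {1,3,5,7,8,9}; box has {3,4,6,9} → only 2 remains.
r6c2 = 8: row 6 has {1,2,3,4,6,7}; col 2 has {2,3,4,5,6,9}; box has {2,3,4,6,9} → only 8 remains.
r6c3 = 5: row 6 has {1,2,3,4,6,7,8}; col 3 has {3,4,6,7,8,9}; box has {2,3,4,6,8,9} → only 5 remains.
r6c9 = 9: row 6 has {1,2,3,4,5,6,7,8}; col 9 has {1,2,3,4,5,6,7,8}; box has {1,2,3,4,5,6,7,8} → only 9 remains.
r8c1 = 6: row 8 has {3,4,5,7,8,9}; col 1 has {1,2,3,5,7,8,9}; box has {3,4,5,7,8,9} → only 6 remains.
r8c2 = 1: row 8 has {3,4,5,6,7,8,9}; col 2 has {2,3,4,5,6,8,9}; box has {3,4,5,6,7,8,9} → only 1 remains.
r8c3 = 2: row 8 has {1,3,4,5,6,7,8,9}; col 3 has {3,4,5,6,7,8,9}; box has {1,3,4,5,6,7,8,9} → only 2 remains.
r2c1 = 4: row 2 has {1,2,3,5,6,7,8,9}; col 1 has {1,2,3,5,6,7,8,9}; box has {1,2,3,5,6,7,8,9} → only 4 remains.

4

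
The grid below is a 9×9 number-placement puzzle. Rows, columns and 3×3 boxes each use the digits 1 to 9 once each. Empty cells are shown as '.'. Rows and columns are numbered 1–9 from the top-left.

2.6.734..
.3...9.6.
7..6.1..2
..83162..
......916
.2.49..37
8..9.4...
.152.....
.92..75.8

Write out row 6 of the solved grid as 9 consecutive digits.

row 6, column 3 = 1: row 6 has {2,3,4,7,9}; col 3 has {2,5,6,8}; box has {2,8} → only 1 remains.
row 6, column 7 = 8: row 6 has {1,2,3,4,7,9}; col 7 has {2,4,5,9}; box has {1,2,3,6,7,9} → only 8 remains.
row 8, column 6 = 8 (sole candidate).
row 9, column 4 = 1 (sole candidate).
row 9, column 8 = 4 (sole candidate).
row 2, column 3 = 4 (sole candidate).
row 3, column 3 = 9 (sole candidate).
row 3, column 7 = 3 (sole candidate).
row 4, column 8 = 5 (sole candidate).
row 4, column 9 = 4 (sole candidate).
row 6, column 6 = 5: row 6 has {1,2,3,4,7,8,9}; col 6 has {1,3,4,6,7,8,9}; box has {1,3,4,6,9} → only 5 remains.
row 3, column 8 = 8 (sole candidate).
row 4, column 1 = 9 (sole candidate).
row 4, column 2 = 7 (sole candidate).
row 5, column 3 = 3 (sole candidate).
row 5, column 6 = 2 (sole candidate).
row 6, column 1 = 6: row 6 has {1,2,3,4,5,7,8,9}; col 1 has {2,7,8,9}; box has {1,2,3,7,8,9} → only 6 remains.

621495837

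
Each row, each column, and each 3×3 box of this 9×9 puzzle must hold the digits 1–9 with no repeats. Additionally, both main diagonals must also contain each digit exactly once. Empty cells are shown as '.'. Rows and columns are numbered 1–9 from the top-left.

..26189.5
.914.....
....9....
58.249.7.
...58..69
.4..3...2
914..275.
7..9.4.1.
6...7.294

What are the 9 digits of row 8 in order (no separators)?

r1c1 = 3: row 1 has {1,2,5,6,8,9}; col 1 has {5,6,7,9}; box has {1,2,9}; main diagonal has {1,2,4,7,8,9} → only 3 remains.
r1c2 = 7: row 1 has {1,2,3,5,6,8,9}; col 2 has {1,4,8,9}; box has {1,2,3,9} → only 7 remains.
r1c8 = 4: row 1 has {1,2,3,5,6,7,8,9}; col 8 has {1,5,6,7,9}; box has {5,9} → only 4 remains.
r2c1 = 8: row 2 has {1,4,9}; col 1 has {3,5,6,7,9}; box has {1,2,3,7,9} → only 8 remains.
r3c1 = 4: row 3 has {9}; col 1 has {3,5,6,7,8,9}; box has {1,2,3,7,8,9} → only 4 remains.
r6c1 = 1: row 6 has {2,3,4}; col 1 has {3,4,5,6,7,8,9}; box has {4,5,8} → only 1 remains.
r6c4 = 7: row 6 has {1,2,3,4}; col 4 has {2,4,5,6,9}; box has {2,3,4,5,8,9}; anti-diagonal has {4,5,6,8,9} → only 7 remains.
r6c6 = 6: row 6 has {1,2,3,4,7}; col 6 has {2,4,8,9}; box has {2,3,4,5,7,8,9}; main diagonal has {1,2,3,4,7,8,9} → only 6 remains.
r6c8 = 8: row 6 has {1,2,3,4,6,7}; col 8 has {1,4,5,6,7,9}; box has {2,6,7,9} → only 8 remains.
r7c5 = 6: row 7 has {1,2,4,5,7,9}; col 5 has {1,3,4,7,8,9}; box has {2,4,7,9} → only 6 remains.
r8c5 = 5: row 8 has {1,4,7,9}; col 5 has {1,3,4,6,7,8,9}; box has {2,4,6,7,9} → only 5 remains.
r2c5 = 2: row 2 has {1,4,8,9}; col 5 has {1,3,4,5,6,7,8,9}; box has {1,4,6,8,9} → only 2 remains.
r2c8 = 3: row 2 has {1,2,4,8,9}; col 8 has {1,4,5,6,7,8,9}; box has {4,5,9}; anti-diagonal has {4,5,6,7,8,9} → only 3 remains.
r3c3 = 5: row 3 has {4,9}; col 3 has {1,2,4}; box has {1,2,3,4,7,8,9}; main diagonal has {1,2,3,4,6,7,8,9} → only 5 remains.
r3c4 = 3: row 3 has {4,5,9}; col 4 has {2,4,5,6,7,9}; box has {1,2,4,6,8,9} → only 3 remains.
r3c6 = 7: row 3 has {3,4,5,9}; col 6 has {2,4,6,8,9}; box has {1,2,3,4,6,8,9} → only 7 remains.
r3c7 = 1: row 3 has {3,4,5,7,9}; col 7 has {2,7,9}; box has {3,4,5,9}; anti-diagonal has {3,4,5,6,7,8,9} → only 1 remains.
r3c8 = 2: row 3 has {1,3,4,5,7,9}; col 8 has {1,3,4,5,6,7,8,9}; box has {1,3,4,5,9} → only 2 remains.
r4c7 = 3: row 4 has {2,4,5,7,8,9}; col 7 has {1,2,7,9}; box has {2,6,7,8,9} → only 3 remains.
r4c9 = 1: row 4 has {2,3,4,5,7,8,9}; col 9 has {2,4,5,9}; box has {2,3,6,7,8,9} → only 1 remains.
r5c1 = 2: row 5 has {5,6,8,9}; col 1 has {1,3,4,5,6,7,8,9}; box has {1,4,5,8} → only 2 remains.
r5c2 = 3: row 5 has {2,5,6,8,9}; col 2 has {1,4,7,8,9}; box has {1,2,4,5,8} → only 3 remains.
r5c3 = 7: row 5 has {2,3,5,6,8,9}; col 3 has {1,2,4,5}; box has {1,2,3,4,5,8} → only 7 remains.
r5c6 = 1: row 5 has {2,3,5,6,7,8,9}; col 6 has {2,4,6,7,8,9}; box has {2,3,4,5,6,7,8,9} → only 1 remains.
r5c7 = 4: row 5 has {1,2,3,5,6,7,8,9}; col 7 has {1,2,3,7,9}; box has {1,2,3,6,7,8,9} → only 4 remains.
r6c3 = 9: row 6 has {1,2,3,4,6,7,8}; col 3 has {1,2,4,5,7}; box has {1,2,3,4,5,7,8} → only 9 remains.
r6c7 = 5: row 6 has {1,2,3,4,6,7,8,9}; col 7 has {1,2,3,4,7,9}; box has {1,2,3,4,6,7,8,9} → only 5 remains.
r7c4 = 8: row 7 has {1,2,4,5,6,7,9}; col 4 has {2,3,4,5,6,7,9}; box has {2,4,5,6,7,9} → only 8 remains.
r7c9 = 3: row 7 has {1,2,4,5,6,7,8,9}; col 9 has {1,2,4,5,9}; box has {1,2,4,5,7,9} → only 3 remains.
r8c2 = 2: row 8 has {1,4,5,7,9}; col 2 has {1,3,4,7,8,9}; box has {1,4,6,7,9}; anti-diagonal has {1,3,4,5,6,7,8,9} → only 2 remains.
r9c2 = 5: row 9 has {2,4,6,7,9}; col 2 has {1,2,3,4,7,8,9}; box has {1,2,4,6,7,9} → only 5 remains.
r9c4 = 1: row 9 has {2,4,5,6,7,9}; col 4 has {2,3,4,5,6,7,8,9}; box has {2,4,5,6,7,8,9} → only 1 remains.
r9c6 = 3: row 9 has {1,2,4,5,6,7,9}; col 6 has {1,2,4,6,7,8,9}; box has {1,2,4,5,6,7,8,9} → only 3 remains.
r2c6 = 5: row 2 has {1,2,3,4,8,9}; col 6 has {1,2,3,4,6,7,8,9}; box has {1,2,3,4,6,7,8,9} → only 5 remains.
r2c7 = 6: row 2 has {1,2,3,4,5,8,9}; col 7 has {1,2,3,4,5,7,9}; box has {1,2,3,4,5,9} → only 6 remains.
r2c9 = 7: row 2 has {1,2,3,4,5,6,8,9}; col 9 has {1,2,3,4,5,9}; box has {1,2,3,4,5,6,9} → only 7 remains.
r3c2 = 6: row 3 has {1,2,3,4,5,7,9}; col 2 has {1,2,3,4,5,7,8,9}; box has {1,2,3,4,5,7,8,9} → only 6 remains.
r3c9 = 8: row 3 has {1,2,3,4,5,6,7,9}; col 9 has {1,2,3,4,5,7,9}; box has {1,2,3,4,5,6,7,9} → only 8 remains.
r4c3 = 6: row 4 has {1,2,3,4,5,7,8,9}; col 3 has {1,2,4,5,7,9}; box has {1,2,3,4,5,7,8,9} → only 6 remains.
r8c7 = 8: row 8 has {1,2,4,5,7,9}; col 7 has {1,2,3,4,5,6,7,9}; box has {1,2,3,4,5,7,9} → only 8 remains.
r8c9 = 6: row 8 has {1,2,4,5,7,8,9}; col 9 has {1,2,3,4,5,7,8,9}; box has {1,2,3,4,5,7,8,9} → only 6 remains.
r9c3 = 8: row 9 has {1,2,3,4,5,6,7,9}; col 3 has {1,2,4,5,6,7,9}; box has {1,2,4,5,6,7,9} → only 8 remains.
r8c3 = 3: row 8 has {1,2,4,5,6,7,8,9}; col 3 has {1,2,4,5,6,7,8,9}; box has {1,2,4,5,6,7,8,9} → only 3 remains.

723954816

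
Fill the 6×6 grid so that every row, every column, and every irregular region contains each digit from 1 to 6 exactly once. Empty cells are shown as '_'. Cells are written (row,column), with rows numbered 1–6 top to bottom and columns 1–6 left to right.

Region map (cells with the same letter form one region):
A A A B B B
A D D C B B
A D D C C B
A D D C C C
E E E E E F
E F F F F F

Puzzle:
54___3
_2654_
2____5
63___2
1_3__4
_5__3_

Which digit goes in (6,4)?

(1,3) = 1: row 1 has {3,4,5}; col 3 has {3,6}; region has {2,4,5,6} → only 1 remains.
(2,1) = 3: row 2 has {2,4,5,6}; col 1 has {1,2,5,6}; region has {1,2,4,5,6} → only 3 remains.
(2,6) = 1: row 2 has {2,3,4,5,6}; col 6 has {2,3,4,5}; region has {3,4,5} → only 1 remains.
(3,2) = 1: row 3 has {2,5}; col 2 has {2,3,4,5}; region has {2,3,6} → only 1 remains.
(3,3) = 4: row 3 has {1,2,5}; col 3 has {1,3,6}; region has {1,2,3,6} → only 4 remains.
(3,5) = 6: row 3 has {1,2,4,5}; col 5 has {3,4}; region has {2,5} → only 6 remains.
(4,3) = 5: row 4 has {2,3,6}; col 3 has {1,3,4,6}; region has {1,2,3,4,6} → only 5 remains.
(4,5) = 1: row 4 has {2,3,5,6}; col 5 has {3,4,6}; region has {2,5,6} → only 1 remains.
(5,2) = 6: row 5 has {1,3,4}; col 2 has {1,2,3,4,5}; region has {1,3} → only 6 remains.
(5,4) = 2: row 5 has {1,3,4,6}; col 4 has {5}; region has {1,3,6} → only 2 remains.
(5,5) = 5: row 5 has {1,2,3,4,6}; col 5 has {1,3,4,6}; region has {1,2,3,6} → only 5 remains.
(6,1) = 4: row 6 has {3,5}; col 1 has {1,2,3,5,6}; region has {1,2,3,5,6} → only 4 remains.
(6,3) = 2: row 6 has {3,4,5}; col 3 has {1,3,4,5,6}; region has {3,4,5} → only 2 remains.
(6,6) = 6: row 6 has {2,3,4,5}; col 6 has {1,2,3,4,5}; region has {2,3,4,5} → only 6 remains.
(1,4) = 6: row 1 has {1,3,4,5}; col 4 has {2,5}; region has {1,3,4,5} → only 6 remains.
(1,5) = 2: row 1 has {1,3,4,5,6}; col 5 has {1,3,4,5,6}; region has {1,3,4,5,6} → only 2 remains.
(3,4) = 3: row 3 has {1,2,4,5,6}; col 4 has {2,5,6}; region has {1,2,5,6} → only 3 remains.
(4,4) = 4: row 4 has {1,2,3,5,6}; col 4 has {2,3,5,6}; region has {1,2,3,5,6} → only 4 remains.
(6,4) = 1: row 6 has {2,3,4,5,6}; col 4 has {2,3,4,5,6}; region has {2,3,4,5,6} → only 1 remains.

1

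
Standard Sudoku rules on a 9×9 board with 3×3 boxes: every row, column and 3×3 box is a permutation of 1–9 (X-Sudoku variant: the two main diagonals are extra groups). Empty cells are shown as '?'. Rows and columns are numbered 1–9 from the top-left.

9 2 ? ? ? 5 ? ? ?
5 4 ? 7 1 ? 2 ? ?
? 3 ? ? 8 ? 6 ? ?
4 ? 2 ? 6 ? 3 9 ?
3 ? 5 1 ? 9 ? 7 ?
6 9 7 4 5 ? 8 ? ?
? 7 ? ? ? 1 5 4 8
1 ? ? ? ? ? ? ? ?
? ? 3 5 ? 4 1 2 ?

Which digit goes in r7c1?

2

r3c1 = 7 (sole candidate).
r3c3 = 1 (sole candidate).
r3c6 = 2 (sole candidate).
r3c8 = 5 (sole candidate).
r4c4 = 8 (sole candidate).
r4c6 = 7 (sole candidate).
r5c2 = 8 (sole candidate).
r5c5 = 2 (sole candidate).
r5c7 = 4 (sole candidate).
r5c9 = 6 (sole candidate).
r6c6 = 3 (sole candidate).
r6c8 = 1 (sole candidate).
r6c9 = 2 (sole candidate).
r7c1 = 2: row 7 has {1,4,5,7,8}; col 1 has {1,3,4,5,6,7,9}; box has {1,3,7} → only 2 remains.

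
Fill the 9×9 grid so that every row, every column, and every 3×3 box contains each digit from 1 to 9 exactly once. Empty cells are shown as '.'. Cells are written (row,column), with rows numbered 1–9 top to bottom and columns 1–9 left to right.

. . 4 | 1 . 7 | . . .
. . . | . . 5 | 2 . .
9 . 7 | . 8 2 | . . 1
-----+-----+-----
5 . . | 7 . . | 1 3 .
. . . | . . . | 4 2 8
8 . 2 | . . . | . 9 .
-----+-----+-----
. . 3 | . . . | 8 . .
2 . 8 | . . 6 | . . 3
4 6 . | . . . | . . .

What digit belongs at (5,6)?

(4,9) = 6: row 4 has {1,3,5,7}; col 9 has {1,3,8}; box has {1,2,3,4,8,9} → only 6 remains.
(4,3) = 9: row 4 has {1,3,5,6,7}; col 3 has {2,3,4,7,8}; box has {2,5,8} → only 9 remains.
(4,2) = 4: row 4 has {1,3,5,6,7,9}; col 2 has {6}; box has {2,5,8,9} → only 4 remains.
(4,5) = 2: row 4 has {1,3,4,5,6,7,9}; col 5 has {8}; box has {7} → only 2 remains.
(4,6) = 8: row 4 has {1,2,3,4,5,6,7,9}; col 6 has {2,5,6,7}; box has {2,7} → only 8 remains.
(1,2) = 2: in row 1, 2 can only go here (every other open cell in that row sees a 2).
(1,8) = 8: in row 1, 8 can only go here (every other open cell in that row sees an 8).
(2,2) = 8: in row 2, 8 can only go here (every other open cell in that row sees an 8).
(7,8) = 6: in row 7, 6 can only go here (every other open cell in that row sees a 6).
(9,4) = 8: in row 9, 8 can only go here (every other open cell in that row sees an 8).
(9,9) = 2: in row 9, 2 can only go here (every other open cell in that row sees a 2).
(7,4) = 2: in row 7, 2 can only go here (every other open cell in that row sees a 2).
(9,3) = 5: in column 3, 5 can only go here (every other open cell in that column sees a 5).
(3,2) = 5: in column 2, 5 can only go here (every other open cell in that column sees a 5).
(3,8) = 4: row 3 has {1,2,5,7,8,9}; col 8 has {2,3,6,8,9}; box has {1,2,8} → only 4 remains.
(2,8) = 7: row 2 has {2,5,8}; col 8 has {2,3,4,6,8,9}; box has {1,2,4,8} → only 7 remains.
(2,9) = 9: row 2 has {2,5,7,8}; col 9 has {1,2,3,6,8}; box has {1,2,4,7,8} → only 9 remains.
(9,8) = 1: row 9 has {2,4,5,6,8}; col 8 has {2,3,4,6,7,8,9}; box has {2,3,6,8} → only 1 remains.
(1,9) = 5: row 1 has {1,2,4,7,8}; col 9 has {1,2,3,6,8,9}; box has {1,2,4,7,8,9} → only 5 remains.
(6,9) = 7: row 6 has {2,8,9}; col 9 has {1,2,3,5,6,8,9}; box has {1,2,3,4,6,8,9} → only 7 remains.
(7,9) = 4: row 7 has {2,3,6,8}; col 9 has {1,2,3,5,6,7,8,9}; box has {1,2,3,6,8} → only 4 remains.
(8,8) = 5: row 8 has {2,3,6,8}; col 8 has {1,2,3,4,6,7,8,9}; box has {1,2,3,4,6,8} → only 5 remains.
(6,7) = 5: row 6 has {2,7,8,9}; col 7 has {1,2,4,8}; box has {1,2,3,4,6,7,8,9} → only 5 remains.
(1,5) = 9: in row 1, 9 can only go here (every other open cell in that row sees a 9).
(7,5) = 5: in row 7, 5 can only go here (every other open cell in that row sees a 5).
(5,4) = 5: in row 5, 5 can only go here (every other open cell in that row sees a 5).
(5,6) = 9: in row 5, 9 can only go here (every other open cell in that row sees a 9).

9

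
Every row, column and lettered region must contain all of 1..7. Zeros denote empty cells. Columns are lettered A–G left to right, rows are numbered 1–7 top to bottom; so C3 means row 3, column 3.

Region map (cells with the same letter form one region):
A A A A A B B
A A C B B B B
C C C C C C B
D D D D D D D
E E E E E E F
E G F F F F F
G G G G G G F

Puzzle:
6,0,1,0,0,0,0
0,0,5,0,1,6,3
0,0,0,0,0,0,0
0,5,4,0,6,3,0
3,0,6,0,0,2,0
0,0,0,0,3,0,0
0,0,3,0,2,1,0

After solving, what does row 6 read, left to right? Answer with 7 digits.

G3 = 5 (hidden single in row 3).
F6 = 5: in column 6, 5 can only go here (every other open cell in that column sees a 5).
A7 = 5 (hidden single in column 1).
Singles propagation stalls; C6 is still open with candidates {2,7}.
  Try C6 = 2: this forces C3=7, E3=4; then F3 has no candidate left — contradiction.
So C6 = 7.
C3 = 2 (sole candidate).
Singles propagation stalls; A6 is still open with candidates {1,4}.
  Try A6 = 1: this forces G5=1, D4=1, B3=1, D3=3; then row 3 has no cell left for 6 — contradiction.
So A6 = 4.
B6 = 6: row 6 has {3,4,5,7}; col 2 has {5}; region has {1,2,3,5} → only 6 remains.
D3 = 6 (hidden single in row 3).
B3 = 3 (hidden single in row 3).
D1 = 3 (hidden single in row 1).
E1 = 5 (hidden single in row 1).
E5 = 7 (sole candidate).
E3 = 4 (sole candidate).
F3 = 7 (sole candidate).
B5 = 1 (sole candidate).
D5 = 5 (sole candidate).
G5 = 4 (sole candidate).
G7 = 6 (sole candidate).
F1 = 4 (sole candidate).
A3 = 1 (sole candidate).
B2 = 4 (hidden single in row 2).
B7 = 7 (sole candidate).
D7 = 4 (sole candidate).
B1 = 2 (sole candidate).
G1 = 7 (sole candidate).
A2 = 7 (sole candidate).
D2 = 2 (sole candidate).
A4 = 2 (sole candidate).
G4 = 1 (sole candidate).
D6 = 1: row 6 has {3,4,5,6,7}; col 4 has {2,3,4,5,6}; region has {3,4,5,6,7} → only 1 remains.
G6 = 2: row 6 has {1,3,4,5,6,7}; col 7 has {1,3,4,5,6,7}; region has {1,3,4,5,6,7} → only 2 remains.

4671352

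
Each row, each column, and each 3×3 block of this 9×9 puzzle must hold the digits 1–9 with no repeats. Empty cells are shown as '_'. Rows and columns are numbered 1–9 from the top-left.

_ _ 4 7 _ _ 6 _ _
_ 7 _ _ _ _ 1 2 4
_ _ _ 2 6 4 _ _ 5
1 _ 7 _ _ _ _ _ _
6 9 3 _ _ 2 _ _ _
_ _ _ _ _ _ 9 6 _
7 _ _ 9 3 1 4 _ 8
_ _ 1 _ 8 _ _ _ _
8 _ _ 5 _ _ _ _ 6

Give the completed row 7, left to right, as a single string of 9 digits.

row 7, column 8 = 5: row 7 has {1,3,4,7,8,9}; col 8 has {2,6}; box has {4,6,8} → only 5 remains.
row 9, column 6 = 7 (sole candidate).
row 8, column 6 = 6 (sole candidate).
row 8, column 4 = 4 (sole candidate).
row 9, column 5 = 2 (sole candidate).
row 9, column 7 = 3 (sole candidate).
row 9, column 2 = 4 (sole candidate).
row 9, column 3 = 9 (sole candidate).
row 9, column 8 = 1 (sole candidate).
row 3, column 3 = 8 (sole candidate).
row 3, column 7 = 7 (sole candidate).
row 8, column 7 = 2 (sole candidate).
row 2, column 3 = 6 (hidden single in row 2).
row 7, column 3 = 2: row 7 has {1,3,4,5,7,8,9}; col 3 has {1,3,4,6,7,8,9}; box has {1,4,7,8,9} → only 2 remains.
row 6, column 3 = 5 (sole candidate).
row 7, column 2 = 6: row 7 has {1,2,3,4,5,7,8,9}; col 2 has {4,7,9}; box has {1,2,4,7,8,9} → only 6 remains.

762931458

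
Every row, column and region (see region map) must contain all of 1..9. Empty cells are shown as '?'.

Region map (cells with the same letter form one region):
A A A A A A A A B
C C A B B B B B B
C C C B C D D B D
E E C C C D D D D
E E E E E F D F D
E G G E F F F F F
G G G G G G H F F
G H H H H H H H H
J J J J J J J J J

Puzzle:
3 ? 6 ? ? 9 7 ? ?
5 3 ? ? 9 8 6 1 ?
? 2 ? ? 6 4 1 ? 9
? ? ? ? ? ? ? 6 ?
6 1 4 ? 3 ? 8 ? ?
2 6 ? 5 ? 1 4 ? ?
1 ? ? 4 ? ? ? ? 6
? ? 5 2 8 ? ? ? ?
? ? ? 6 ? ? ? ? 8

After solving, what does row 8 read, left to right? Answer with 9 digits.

945286371

row 2, column 3 = 2: row 2 has {1,3,5,6,8,9}; col 3 has {4,5,6}; region has {3,6,7,9} → only 2 remains.
row 2, column 4 = 7: row 2 has {1,2,3,5,6,8,9}; col 4 has {2,4,5,6}; region has {1,6,8,9} → only 7 remains.
row 2, column 9 = 4: row 2 has {1,2,3,5,6,7,8,9}; col 9 has {6,8,9}; region has {1,6,7,8,9} → only 4 remains.
row 3, column 4 = 3: row 3 has {1,2,4,6,9}; col 4 has {2,4,5,6,7}; region has {1,4,6,7,8,9} → only 3 remains.
row 3, column 8 = 5: row 3 has {1,2,3,4,6,9}; col 8 has {1,6}; region has {1,3,4,6,7,8,9} → only 5 remains.
row 5, column 4 = 9: row 5 has {1,3,4,6,8}; col 4 has {2,3,4,5,6,7}; region has {1,2,3,4,5,6} → only 9 remains.
row 6, column 5 = 7: row 6 has {1,2,4,5,6}; col 5 has {3,6,8,9}; region has {1,4,6} → only 7 remains.
row 6, column 9 = 3: row 6 has {1,2,4,5,6,7}; col 9 has {4,6,8,9}; region has {1,4,6,7} → only 3 remains.
row 1, column 9 = 2: row 1 has {3,6,7,9}; col 9 has {3,4,6,8,9}; region has {1,3,4,5,6,7,8,9} → only 2 remains.
row 5, column 8 = 2: row 5 has {1,3,4,6,8,9}; col 8 has {1,5,6}; region has {1,3,4,6,7} → only 2 remains.
row 5, column 6 = 5: row 5 has {1,2,3,4,6,8,9}; col 6 has {1,4,8,9}; region has {1,2,3,4,6,7} → only 5 remains.
row 5, column 9 = 7: row 5 has {1,2,3,4,5,6,8,9}; col 9 has {2,3,4,6,8,9}; region has {1,4,6,8,9} → only 7 remains.
row 8, column 9 = 1: row 8 has {2,5,8}; col 9 has {2,3,4,6,7,8,9}; region has {2,5,8} → only 1 remains.
row 4, column 9 = 5: row 4 has {6}; col 9 has {1,2,3,4,6,7,8,9}; region has {1,4,6,7,8,9} → only 5 remains.
row 4, column 5 = 4: in row 4, 4 can only go here (every other open cell in that row sees a 4).
row 4, column 3 = 9: in row 4, 9 can only go here (every other open cell in that row sees a 9).
row 6, column 3 = 8: row 6 has {1,2,3,4,5,6,7}; col 3 has {2,4,5,6,9}; region has {1,4,6} → only 8 remains.
row 6, column 8 = 9: row 6 has {1,2,3,4,5,6,7,8}; col 8 has {1,2,5,6}; region has {1,2,3,4,5,6,7} → only 9 remains.
row 7, column 8 = 8: row 7 has {1,4,6}; col 8 has {1,2,5,6,9}; region has {1,2,3,4,5,6,7,9} → only 8 remains.
row 1, column 8 = 4: row 1 has {2,3,6,7,9}; col 8 has {1,2,5,6,8,9}; region has {2,3,6,7,9} → only 4 remains.
row 3, column 3 = 7: row 3 has {1,2,3,4,5,6,9}; col 3 has {2,4,5,6,8,9}; region has {2,3,4,5,6,9} → only 7 remains.
row 7, column 3 = 3: row 7 has {1,4,6,8}; col 3 has {2,4,5,6,7,8,9}; region has {1,4,6,8} → only 3 remains.
row 7, column 7 = 9: row 7 has {1,3,4,6,8}; col 7 has {1,4,6,7,8}; region has {1,2,5,8} → only 9 remains.
row 8, column 7 = 3: row 8 has {1,2,5,8}; col 7 has {1,4,6,7,8,9}; region has {1,2,5,8,9} → only 3 remains.
row 8, column 8 = 7: row 8 has {1,2,3,5,8}; col 8 has {1,2,4,5,6,8,9}; region has {1,2,3,5,8,9} → only 7 remains.
row 9, column 3 = 1: row 9 has {6,8}; col 3 has {2,3,4,5,6,7,8,9}; region has {6,8} → only 1 remains.
row 9, column 8 = 3: row 9 has {1,6,8}; col 8 has {1,2,4,5,6,7,8,9}; region has {1,6,8} → only 3 remains.
row 3, column 1 = 8: row 3 has {1,2,3,4,5,6,7,9}; col 1 has {1,2,3,5,6}; region has {2,3,4,5,6,7,9} → only 8 remains.
row 4, column 1 = 7: row 4 has {4,5,6,9}; col 1 has {1,2,3,5,6,8}; region has {1,2,3,4,5,6,9} → only 7 remains.
row 4, column 2 = 8: row 4 has {4,5,6,7,9}; col 2 has {1,2,3,6}; region has {1,2,3,4,5,6,7,9} → only 8 remains.
row 4, column 4 = 1: row 4 has {4,5,6,7,8,9}; col 4 has {2,3,4,5,6,7,9}; region has {2,3,4,5,6,7,8,9} → only 1 remains.
row 4, column 7 = 2: row 4 has {1,4,5,6,7,8,9}; col 7 has {1,3,4,6,7,8,9}; region has {1,4,5,6,7,8,9} → only 2 remains.
row 8, column 1 = 9: row 8 has {1,2,3,5,7,8}; col 1 has {1,2,3,5,6,7,8}; region has {1,3,4,6,8} → only 9 remains.
row 8, column 2 = 4: row 8 has {1,2,3,5,7,8,9}; col 2 has {1,2,3,6,8}; region has {1,2,3,5,7,8,9} → only 4 remains.
row 8, column 6 = 6: row 8 has {1,2,3,4,5,7,8,9}; col 6 has {1,4,5,8,9}; region has {1,2,3,4,5,7,8,9} → only 6 remains.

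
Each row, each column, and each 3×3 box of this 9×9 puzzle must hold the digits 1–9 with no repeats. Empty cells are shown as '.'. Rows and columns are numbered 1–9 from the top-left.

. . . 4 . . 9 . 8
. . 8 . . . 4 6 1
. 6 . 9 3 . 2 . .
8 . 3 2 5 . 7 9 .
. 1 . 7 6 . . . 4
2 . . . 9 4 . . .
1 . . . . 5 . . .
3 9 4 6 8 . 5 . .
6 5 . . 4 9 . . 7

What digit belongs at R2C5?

R2C4 = 5 (sole candidate).
R3C9 = 5 (sole candidate).
R4C2 = 4 (sole candidate).
R4C6 = 1 (sole candidate).
R4C9 = 6 (sole candidate).
R6C2 = 7 (sole candidate).
R6C9 = 3 (sole candidate).
R7C4 = 3 (sole candidate).
R8C9 = 2 (sole candidate).
R9C3 = 2 (sole candidate).
R9C4 = 1 (sole candidate).
R3C8 = 7 (sole candidate).
R5C7 = 8 (sole candidate).
R6C4 = 8 (sole candidate).
R6C7 = 1 (sole candidate).
R6C8 = 5 (sole candidate).
R7C2 = 8 (sole candidate).
R7C3 = 7 (sole candidate).
R7C5 = 2 (sole candidate).
R7C7 = 6 (sole candidate).
R7C8 = 4 (sole candidate).
R7C9 = 9 (sole candidate).
R8C6 = 7 (sole candidate).
R8C8 = 1 (sole candidate).
R9C7 = 3 (sole candidate).
R9C8 = 8 (sole candidate).
R1C8 = 3 (sole candidate).
R2C5 = 7: row 2 has {1,4,5,6,8}; col 5 has {2,3,4,5,6,8,9}; box has {3,4,5,9} → only 7 remains.

7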